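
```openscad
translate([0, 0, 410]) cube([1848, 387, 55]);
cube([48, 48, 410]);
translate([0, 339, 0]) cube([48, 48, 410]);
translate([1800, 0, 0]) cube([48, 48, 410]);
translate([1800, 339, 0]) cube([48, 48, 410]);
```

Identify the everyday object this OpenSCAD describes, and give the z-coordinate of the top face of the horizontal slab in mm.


A bench. The seat-top height is 465 mm.

A long slab on four corner posts — a bench. The slab sits at z = 410 with thickness 55, so the top is 410 + 55 = 465 mm.


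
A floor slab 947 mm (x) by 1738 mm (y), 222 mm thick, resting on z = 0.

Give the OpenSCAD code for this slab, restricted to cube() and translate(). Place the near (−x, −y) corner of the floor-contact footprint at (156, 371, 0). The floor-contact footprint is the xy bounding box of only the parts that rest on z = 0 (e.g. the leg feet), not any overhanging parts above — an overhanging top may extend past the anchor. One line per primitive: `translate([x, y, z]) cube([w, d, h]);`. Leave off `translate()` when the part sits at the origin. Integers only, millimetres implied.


translate([156, 371, 0]) cube([947, 1738, 222]);


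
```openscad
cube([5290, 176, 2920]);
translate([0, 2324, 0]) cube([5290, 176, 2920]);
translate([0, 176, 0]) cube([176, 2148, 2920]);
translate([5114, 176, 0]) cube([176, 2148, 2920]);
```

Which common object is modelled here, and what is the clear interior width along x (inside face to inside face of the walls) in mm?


A house (or room) frame. The interior width is 4938 mm.

Four 2920 mm walls enclosing a rectangle with no floor or roof — a room or house frame. Outside width is 5290 mm and wall thickness is 176 mm, so the interior width is 5290 − 2 × 176 = 4938 mm.


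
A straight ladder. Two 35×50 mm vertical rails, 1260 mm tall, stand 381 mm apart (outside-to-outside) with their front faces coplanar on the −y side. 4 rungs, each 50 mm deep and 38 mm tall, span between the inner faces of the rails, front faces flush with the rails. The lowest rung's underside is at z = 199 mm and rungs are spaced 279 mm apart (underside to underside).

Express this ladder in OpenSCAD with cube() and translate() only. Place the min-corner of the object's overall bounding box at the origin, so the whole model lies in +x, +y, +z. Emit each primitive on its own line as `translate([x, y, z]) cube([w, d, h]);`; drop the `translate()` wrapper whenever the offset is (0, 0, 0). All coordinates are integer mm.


cube([35, 50, 1260]);
translate([346, 0, 0]) cube([35, 50, 1260]);
translate([35, 0, 199]) cube([311, 50, 38]);
translate([35, 0, 478]) cube([311, 50, 38]);
translate([35, 0, 757]) cube([311, 50, 38]);
translate([35, 0, 1036]) cube([311, 50, 38]);


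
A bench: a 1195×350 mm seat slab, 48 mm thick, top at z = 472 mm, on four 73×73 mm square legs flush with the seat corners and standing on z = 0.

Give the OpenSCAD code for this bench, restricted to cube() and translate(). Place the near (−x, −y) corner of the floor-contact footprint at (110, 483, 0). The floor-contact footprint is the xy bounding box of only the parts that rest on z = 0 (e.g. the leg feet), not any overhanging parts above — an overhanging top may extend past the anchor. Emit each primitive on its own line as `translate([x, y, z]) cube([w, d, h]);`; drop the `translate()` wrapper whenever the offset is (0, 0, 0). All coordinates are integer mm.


translate([110, 483, 424]) cube([1195, 350, 48]);
translate([110, 483, 0]) cube([73, 73, 424]);
translate([110, 760, 0]) cube([73, 73, 424]);
translate([1232, 483, 0]) cube([73, 73, 424]);
translate([1232, 760, 0]) cube([73, 73, 424]);


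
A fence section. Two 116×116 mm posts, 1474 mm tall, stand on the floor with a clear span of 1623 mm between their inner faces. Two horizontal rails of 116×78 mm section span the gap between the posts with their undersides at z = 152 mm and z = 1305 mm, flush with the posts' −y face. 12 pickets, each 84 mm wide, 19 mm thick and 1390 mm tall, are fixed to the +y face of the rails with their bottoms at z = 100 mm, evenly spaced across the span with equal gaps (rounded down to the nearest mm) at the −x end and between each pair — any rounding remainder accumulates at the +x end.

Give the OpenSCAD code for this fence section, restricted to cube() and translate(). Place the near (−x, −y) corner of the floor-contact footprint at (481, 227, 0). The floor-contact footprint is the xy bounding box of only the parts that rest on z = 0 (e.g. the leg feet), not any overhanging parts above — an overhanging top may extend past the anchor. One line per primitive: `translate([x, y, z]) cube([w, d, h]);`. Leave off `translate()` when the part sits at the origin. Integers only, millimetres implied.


translate([481, 227, 0]) cube([116, 116, 1474]);
translate([2220, 227, 0]) cube([116, 116, 1474]);
translate([597, 227, 152]) cube([1623, 116, 78]);
translate([597, 227, 1305]) cube([1623, 116, 78]);
translate([644, 343, 100]) cube([84, 19, 1390]);
translate([775, 343, 100]) cube([84, 19, 1390]);
translate([906, 343, 100]) cube([84, 19, 1390]);
translate([1037, 343, 100]) cube([84, 19, 1390]);
translate([1168, 343, 100]) cube([84, 19, 1390]);
translate([1299, 343, 100]) cube([84, 19, 1390]);
translate([1430, 343, 100]) cube([84, 19, 1390]);
translate([1561, 343, 100]) cube([84, 19, 1390]);
translate([1692, 343, 100]) cube([84, 19, 1390]);
translate([1823, 343, 100]) cube([84, 19, 1390]);
translate([1954, 343, 100]) cube([84, 19, 1390]);
translate([2085, 343, 100]) cube([84, 19, 1390]);


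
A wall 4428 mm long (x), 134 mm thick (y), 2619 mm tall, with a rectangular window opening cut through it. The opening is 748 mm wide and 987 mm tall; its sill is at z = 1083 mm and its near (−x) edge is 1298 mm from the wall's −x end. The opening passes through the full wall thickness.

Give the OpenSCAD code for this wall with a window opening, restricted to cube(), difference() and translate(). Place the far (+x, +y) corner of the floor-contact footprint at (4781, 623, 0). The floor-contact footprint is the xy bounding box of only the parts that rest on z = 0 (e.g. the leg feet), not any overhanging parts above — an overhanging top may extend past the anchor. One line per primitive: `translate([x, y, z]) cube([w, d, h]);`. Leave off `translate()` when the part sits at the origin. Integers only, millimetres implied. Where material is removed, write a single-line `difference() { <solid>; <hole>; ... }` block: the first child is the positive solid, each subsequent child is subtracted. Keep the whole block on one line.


difference() { translate([353, 489, 0]) cube([4428, 134, 2619]); translate([1651, 489, 1083]) cube([748, 134, 987]); }


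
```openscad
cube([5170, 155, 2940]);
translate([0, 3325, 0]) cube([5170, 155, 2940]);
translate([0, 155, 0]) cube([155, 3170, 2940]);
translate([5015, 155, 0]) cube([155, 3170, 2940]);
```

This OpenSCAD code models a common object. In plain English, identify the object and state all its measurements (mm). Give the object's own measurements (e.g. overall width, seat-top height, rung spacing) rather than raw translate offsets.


The wall frame of a small rectangular building: four walls, each 2940 mm tall and 155 mm thick, enclosing a footprint 5170 mm (x) by 3480 mm (y) outside-to-outside, with no floor or roof. The front and back walls (the −y and +y sides) span the full width; the two side walls fit between them.


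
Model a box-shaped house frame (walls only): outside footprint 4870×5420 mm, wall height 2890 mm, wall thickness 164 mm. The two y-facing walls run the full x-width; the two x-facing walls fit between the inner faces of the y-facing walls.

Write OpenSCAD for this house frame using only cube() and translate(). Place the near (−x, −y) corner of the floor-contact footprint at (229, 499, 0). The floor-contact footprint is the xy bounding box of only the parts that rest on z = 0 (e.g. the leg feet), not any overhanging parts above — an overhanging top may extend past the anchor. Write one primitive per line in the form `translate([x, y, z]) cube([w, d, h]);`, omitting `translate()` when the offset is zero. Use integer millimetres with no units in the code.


translate([229, 499, 0]) cube([4870, 164, 2890]);
translate([229, 5755, 0]) cube([4870, 164, 2890]);
translate([229, 663, 0]) cube([164, 5092, 2890]);
translate([4935, 663, 0]) cube([164, 5092, 2890]);


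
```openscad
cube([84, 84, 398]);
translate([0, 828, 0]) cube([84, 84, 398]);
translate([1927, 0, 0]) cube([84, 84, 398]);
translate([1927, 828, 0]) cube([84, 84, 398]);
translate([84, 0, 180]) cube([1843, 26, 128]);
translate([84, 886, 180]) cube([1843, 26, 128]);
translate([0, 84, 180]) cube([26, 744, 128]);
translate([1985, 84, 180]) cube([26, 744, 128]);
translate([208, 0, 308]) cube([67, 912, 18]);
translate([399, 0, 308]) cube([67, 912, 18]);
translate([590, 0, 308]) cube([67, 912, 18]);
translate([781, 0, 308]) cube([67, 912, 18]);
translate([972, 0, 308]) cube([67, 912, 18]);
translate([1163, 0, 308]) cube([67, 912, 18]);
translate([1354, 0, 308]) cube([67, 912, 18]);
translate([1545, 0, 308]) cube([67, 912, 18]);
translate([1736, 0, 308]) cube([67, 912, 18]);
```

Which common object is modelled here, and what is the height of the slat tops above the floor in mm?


A bed frame. The slat-top height is 326 mm.

Four posts, four rails, and a row of slats — a bed frame. Slats sit on the rails at z = 180 + 128 = 308; with slat thickness 18, the top is 326 mm.


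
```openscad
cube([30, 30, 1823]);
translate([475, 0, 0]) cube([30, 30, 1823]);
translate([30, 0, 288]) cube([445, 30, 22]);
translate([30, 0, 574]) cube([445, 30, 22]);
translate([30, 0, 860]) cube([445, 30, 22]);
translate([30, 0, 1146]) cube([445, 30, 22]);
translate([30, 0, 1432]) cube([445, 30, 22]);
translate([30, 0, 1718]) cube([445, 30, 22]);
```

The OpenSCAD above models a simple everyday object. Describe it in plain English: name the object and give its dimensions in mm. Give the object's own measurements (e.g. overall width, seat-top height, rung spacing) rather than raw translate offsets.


A straight ladder. Two 30×30 mm vertical rails, 1823 mm tall, stand 505 mm apart (outside-to-outside) with their front faces coplanar on the −y side. 6 rungs, each 30 mm deep and 22 mm tall, span between the inner faces of the rails, front faces flush with the rails. The lowest rung's underside is at z = 288 mm and rungs are spaced 286 mm apart (underside to underside).


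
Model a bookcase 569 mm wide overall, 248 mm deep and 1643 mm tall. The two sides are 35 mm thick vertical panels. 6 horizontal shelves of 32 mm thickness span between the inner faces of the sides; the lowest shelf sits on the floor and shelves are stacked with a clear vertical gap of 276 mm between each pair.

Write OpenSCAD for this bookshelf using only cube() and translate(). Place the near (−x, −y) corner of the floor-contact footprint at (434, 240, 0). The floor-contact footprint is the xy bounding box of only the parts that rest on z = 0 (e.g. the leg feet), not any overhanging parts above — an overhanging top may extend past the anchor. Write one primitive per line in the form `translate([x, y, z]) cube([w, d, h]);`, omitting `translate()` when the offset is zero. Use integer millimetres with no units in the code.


translate([434, 240, 0]) cube([35, 248, 1643]);
translate([968, 240, 0]) cube([35, 248, 1643]);
translate([469, 240, 0]) cube([499, 248, 32]);
translate([469, 240, 308]) cube([499, 248, 32]);
translate([469, 240, 616]) cube([499, 248, 32]);
translate([469, 240, 924]) cube([499, 248, 32]);
translate([469, 240, 1232]) cube([499, 248, 32]);
translate([469, 240, 1540]) cube([499, 248, 32]);


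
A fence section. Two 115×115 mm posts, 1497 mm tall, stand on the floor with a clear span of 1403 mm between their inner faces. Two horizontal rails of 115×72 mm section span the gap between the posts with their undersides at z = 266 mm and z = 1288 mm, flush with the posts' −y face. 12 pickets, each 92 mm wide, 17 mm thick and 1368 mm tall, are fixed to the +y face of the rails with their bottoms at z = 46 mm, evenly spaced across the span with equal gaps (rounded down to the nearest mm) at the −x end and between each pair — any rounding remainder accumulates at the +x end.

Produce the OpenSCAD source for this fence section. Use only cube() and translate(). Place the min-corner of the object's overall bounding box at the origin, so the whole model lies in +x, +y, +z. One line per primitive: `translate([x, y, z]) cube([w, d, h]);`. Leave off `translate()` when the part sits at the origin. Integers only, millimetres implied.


cube([115, 115, 1497]);
translate([1518, 0, 0]) cube([115, 115, 1497]);
translate([115, 0, 266]) cube([1403, 115, 72]);
translate([115, 0, 1288]) cube([1403, 115, 72]);
translate([138, 115, 46]) cube([92, 17, 1368]);
translate([253, 115, 46]) cube([92, 17, 1368]);
translate([368, 115, 46]) cube([92, 17, 1368]);
translate([483, 115, 46]) cube([92, 17, 1368]);
translate([598, 115, 46]) cube([92, 17, 1368]);
translate([713, 115, 46]) cube([92, 17, 1368]);
translate([828, 115, 46]) cube([92, 17, 1368]);
translate([943, 115, 46]) cube([92, 17, 1368]);
translate([1058, 115, 46]) cube([92, 17, 1368]);
translate([1173, 115, 46]) cube([92, 17, 1368]);
translate([1288, 115, 46]) cube([92, 17, 1368]);
translate([1403, 115, 46]) cube([92, 17, 1368]);


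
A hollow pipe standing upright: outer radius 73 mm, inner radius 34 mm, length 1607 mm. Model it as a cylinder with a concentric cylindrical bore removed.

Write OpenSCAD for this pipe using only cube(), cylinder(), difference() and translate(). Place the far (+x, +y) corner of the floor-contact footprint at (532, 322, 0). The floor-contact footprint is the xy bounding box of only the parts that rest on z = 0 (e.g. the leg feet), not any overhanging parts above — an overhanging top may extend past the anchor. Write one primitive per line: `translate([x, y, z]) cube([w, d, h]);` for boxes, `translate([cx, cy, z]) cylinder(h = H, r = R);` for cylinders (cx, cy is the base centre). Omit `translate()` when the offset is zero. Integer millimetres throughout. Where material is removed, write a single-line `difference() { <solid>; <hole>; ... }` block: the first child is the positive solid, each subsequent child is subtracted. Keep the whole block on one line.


difference() { translate([459, 249, 0]) cylinder(h = 1607, r = 73); translate([459, 249, 0]) cylinder(h = 1607, r = 34); }


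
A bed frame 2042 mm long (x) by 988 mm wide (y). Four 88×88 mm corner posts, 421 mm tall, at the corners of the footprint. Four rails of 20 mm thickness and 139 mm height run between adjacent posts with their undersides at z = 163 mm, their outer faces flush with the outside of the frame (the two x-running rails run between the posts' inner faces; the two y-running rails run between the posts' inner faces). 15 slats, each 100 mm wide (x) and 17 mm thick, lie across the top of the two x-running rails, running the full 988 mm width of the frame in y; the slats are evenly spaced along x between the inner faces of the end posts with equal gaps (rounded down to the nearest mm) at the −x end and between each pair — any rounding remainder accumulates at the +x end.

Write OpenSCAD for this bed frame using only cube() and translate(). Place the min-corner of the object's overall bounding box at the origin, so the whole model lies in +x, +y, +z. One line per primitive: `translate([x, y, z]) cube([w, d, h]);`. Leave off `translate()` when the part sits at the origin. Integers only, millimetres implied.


// slat z = rail_z + rail_h = 163 + 139 = 302
// slat gap = ⌊(1866 − 15·100) / 16⌋ = 22
cube([88, 88, 421]);
translate([0, 900, 0]) cube([88, 88, 421]);
translate([1954, 0, 0]) cube([88, 88, 421]);
translate([1954, 900, 0]) cube([88, 88, 421]);
translate([88, 0, 163]) cube([1866, 20, 139]);
translate([88, 968, 163]) cube([1866, 20, 139]);
translate([0, 88, 163]) cube([20, 812, 139]);
translate([2022, 88, 163]) cube([20, 812, 139]);
translate([110, 0, 302]) cube([100, 988, 17]);
translate([232, 0, 302]) cube([100, 988, 17]);
translate([354, 0, 302]) cube([100, 988, 17]);
translate([476, 0, 302]) cube([100, 988, 17]);
translate([598, 0, 302]) cube([100, 988, 17]);
translate([720, 0, 302]) cube([100, 988, 17]);
translate([842, 0, 302]) cube([100, 988, 17]);
translate([964, 0, 302]) cube([100, 988, 17]);
translate([1086, 0, 302]) cube([100, 988, 17]);
translate([1208, 0, 302]) cube([100, 988, 17]);
translate([1330, 0, 302]) cube([100, 988, 17]);
translate([1452, 0, 302]) cube([100, 988, 17]);
translate([1574, 0, 302]) cube([100, 988, 17]);
translate([1696, 0, 302]) cube([100, 988, 17]);
translate([1818, 0, 302]) cube([100, 988, 17]);


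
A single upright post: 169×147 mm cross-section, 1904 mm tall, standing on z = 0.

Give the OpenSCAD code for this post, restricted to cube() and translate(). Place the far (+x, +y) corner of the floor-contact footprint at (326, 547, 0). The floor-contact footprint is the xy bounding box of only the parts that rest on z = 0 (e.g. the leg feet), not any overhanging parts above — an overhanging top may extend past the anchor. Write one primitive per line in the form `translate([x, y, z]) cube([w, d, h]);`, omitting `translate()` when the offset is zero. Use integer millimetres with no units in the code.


translate([157, 400, 0]) cube([169, 147, 1904]);


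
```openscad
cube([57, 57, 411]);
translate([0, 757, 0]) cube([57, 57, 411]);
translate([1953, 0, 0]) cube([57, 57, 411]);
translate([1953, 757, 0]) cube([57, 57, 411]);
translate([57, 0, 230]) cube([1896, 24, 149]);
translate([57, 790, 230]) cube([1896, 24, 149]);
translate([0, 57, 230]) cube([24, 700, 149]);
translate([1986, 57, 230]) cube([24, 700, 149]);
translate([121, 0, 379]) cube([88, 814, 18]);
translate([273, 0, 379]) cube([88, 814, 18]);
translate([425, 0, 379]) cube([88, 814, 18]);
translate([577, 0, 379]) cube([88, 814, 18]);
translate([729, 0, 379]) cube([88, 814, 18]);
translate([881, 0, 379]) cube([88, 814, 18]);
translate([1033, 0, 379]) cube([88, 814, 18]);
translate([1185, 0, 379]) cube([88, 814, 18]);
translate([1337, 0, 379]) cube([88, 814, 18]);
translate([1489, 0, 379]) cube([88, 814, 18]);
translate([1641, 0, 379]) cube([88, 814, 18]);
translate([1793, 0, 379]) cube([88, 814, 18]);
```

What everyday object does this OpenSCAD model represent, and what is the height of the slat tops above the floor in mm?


A bed frame. The slat-top height is 397 mm.

Four posts, four rails, and a row of slats — a bed frame. Slats sit on the rails at z = 230 + 149 = 379; with slat thickness 18, the top is 397 mm.


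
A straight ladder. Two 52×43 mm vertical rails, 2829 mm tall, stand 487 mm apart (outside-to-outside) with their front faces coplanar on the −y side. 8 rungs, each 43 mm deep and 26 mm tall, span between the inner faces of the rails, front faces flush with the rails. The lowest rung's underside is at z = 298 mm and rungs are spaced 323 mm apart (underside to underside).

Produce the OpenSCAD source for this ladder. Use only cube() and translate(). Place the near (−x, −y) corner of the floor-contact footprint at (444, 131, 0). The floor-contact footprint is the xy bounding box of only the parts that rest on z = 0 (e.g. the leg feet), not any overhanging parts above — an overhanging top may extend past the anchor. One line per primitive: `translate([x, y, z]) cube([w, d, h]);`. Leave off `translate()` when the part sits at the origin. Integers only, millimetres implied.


// rung span = 487 - 2*52 = 383
// rung[k] z = 298 + k*323
translate([444, 131, 0]) cube([52, 43, 2829]);
translate([879, 131, 0]) cube([52, 43, 2829]);
translate([496, 131, 298]) cube([383, 43, 26]);
translate([496, 131, 621]) cube([383, 43, 26]);
translate([496, 131, 944]) cube([383, 43, 26]);
translate([496, 131, 1267]) cube([383, 43, 26]);
translate([496, 131, 1590]) cube([383, 43, 26]);
translate([496, 131, 1913]) cube([383, 43, 26]);
translate([496, 131, 2236]) cube([383, 43, 26]);
translate([496, 131, 2559]) cube([383, 43, 26]);


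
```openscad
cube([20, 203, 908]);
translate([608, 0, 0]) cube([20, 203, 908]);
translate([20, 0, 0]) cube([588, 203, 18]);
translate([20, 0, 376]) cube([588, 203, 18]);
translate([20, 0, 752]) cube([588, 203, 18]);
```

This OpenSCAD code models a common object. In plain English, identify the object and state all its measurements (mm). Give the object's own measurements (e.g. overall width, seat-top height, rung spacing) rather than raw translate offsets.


An open bookshelf. Two side panels, each 20 mm thick, 203 mm deep and 908 mm tall, stand 628 mm apart (outside-to-outside). Between them sit 3 shelves, each 18 mm thick and 203 mm deep, spanning the full gap between the sides. The bottom shelf rests on the floor (its underside at z = 0) and the clear gap between one shelf's top and the next shelf's underside is 358 mm.


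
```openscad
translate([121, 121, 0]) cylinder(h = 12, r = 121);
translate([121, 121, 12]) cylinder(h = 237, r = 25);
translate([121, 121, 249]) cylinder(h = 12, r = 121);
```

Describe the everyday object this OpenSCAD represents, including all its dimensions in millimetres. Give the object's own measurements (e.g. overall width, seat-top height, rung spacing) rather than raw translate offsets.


A spool: two coaxial disc flanges of radius 121 mm and thickness 12 mm, joined by a core cylinder of radius 25 mm and height 237 mm. The lower flange rests on z = 0 and the three cylinders share a vertical axis.


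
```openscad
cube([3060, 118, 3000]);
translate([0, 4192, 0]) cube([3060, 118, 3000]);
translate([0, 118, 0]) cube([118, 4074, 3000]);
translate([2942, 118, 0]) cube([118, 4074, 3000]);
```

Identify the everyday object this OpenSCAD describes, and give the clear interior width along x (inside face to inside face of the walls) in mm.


A house (or room) frame. The interior width is 2824 mm.

Four 3000 mm walls enclosing a rectangle with no floor or roof — a room or house frame. Outside width is 3060 mm and wall thickness is 118 mm, so the interior width is 3060 − 2 × 118 = 2824 mm.


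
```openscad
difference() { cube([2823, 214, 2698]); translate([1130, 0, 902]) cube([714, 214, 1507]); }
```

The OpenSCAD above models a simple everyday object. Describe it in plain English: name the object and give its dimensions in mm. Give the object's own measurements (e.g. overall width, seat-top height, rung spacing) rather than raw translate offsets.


A wall 2823 mm long (x), 214 mm thick (y), 2698 mm tall, with a rectangular window opening cut through it. The opening is 714 mm wide and 1507 mm tall; its sill is at z = 902 mm and its near (−x) edge is 1130 mm from the wall's −x end. The opening passes through the full wall thickness.


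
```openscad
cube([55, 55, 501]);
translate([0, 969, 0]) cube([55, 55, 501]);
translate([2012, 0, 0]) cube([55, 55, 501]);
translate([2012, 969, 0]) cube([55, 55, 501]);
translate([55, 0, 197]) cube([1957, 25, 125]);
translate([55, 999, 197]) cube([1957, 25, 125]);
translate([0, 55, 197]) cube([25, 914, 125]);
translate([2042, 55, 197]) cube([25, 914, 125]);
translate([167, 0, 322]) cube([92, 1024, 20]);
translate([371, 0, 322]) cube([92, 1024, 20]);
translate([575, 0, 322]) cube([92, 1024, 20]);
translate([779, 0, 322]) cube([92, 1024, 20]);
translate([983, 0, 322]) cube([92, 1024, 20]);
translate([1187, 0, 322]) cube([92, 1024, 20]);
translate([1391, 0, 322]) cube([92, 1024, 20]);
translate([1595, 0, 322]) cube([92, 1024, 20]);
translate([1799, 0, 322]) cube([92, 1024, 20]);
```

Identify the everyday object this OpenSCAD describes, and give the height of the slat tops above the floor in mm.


A bed frame. The slat-top height is 342 mm.

Four posts, four rails, and a row of slats — a bed frame. Slats sit on the rails at z = 197 + 125 = 322; with slat thickness 20, the top is 342 mm.


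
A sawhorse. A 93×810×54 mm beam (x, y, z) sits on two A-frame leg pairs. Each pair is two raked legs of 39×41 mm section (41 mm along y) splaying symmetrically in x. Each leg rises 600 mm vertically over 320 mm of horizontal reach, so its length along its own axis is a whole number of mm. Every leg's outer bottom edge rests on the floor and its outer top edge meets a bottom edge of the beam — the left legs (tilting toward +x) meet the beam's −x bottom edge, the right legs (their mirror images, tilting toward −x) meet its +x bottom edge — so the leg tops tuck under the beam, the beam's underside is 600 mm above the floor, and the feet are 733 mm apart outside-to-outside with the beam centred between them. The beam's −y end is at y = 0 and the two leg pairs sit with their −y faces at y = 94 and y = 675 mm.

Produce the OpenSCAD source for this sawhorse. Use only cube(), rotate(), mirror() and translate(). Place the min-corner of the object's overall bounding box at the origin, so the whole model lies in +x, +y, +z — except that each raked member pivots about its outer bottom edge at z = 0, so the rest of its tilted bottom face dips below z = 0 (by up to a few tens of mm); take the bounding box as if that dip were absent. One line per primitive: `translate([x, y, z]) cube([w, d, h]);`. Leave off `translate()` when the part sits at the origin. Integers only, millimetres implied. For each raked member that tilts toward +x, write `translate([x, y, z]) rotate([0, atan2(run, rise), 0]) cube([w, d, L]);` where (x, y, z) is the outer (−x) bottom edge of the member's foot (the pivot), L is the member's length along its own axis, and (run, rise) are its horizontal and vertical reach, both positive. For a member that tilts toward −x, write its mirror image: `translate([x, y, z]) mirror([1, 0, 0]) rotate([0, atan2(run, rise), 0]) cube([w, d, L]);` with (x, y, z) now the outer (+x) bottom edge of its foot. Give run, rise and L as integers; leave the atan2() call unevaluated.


translate([320, 0, 600]) cube([93, 810, 54]);
translate([0, 94, 0]) rotate([0, atan2(320, 600), 0]) cube([39, 41, 680]);
translate([733, 94, 0]) mirror([1, 0, 0]) rotate([0, atan2(320, 600), 0]) cube([39, 41, 680]);
translate([0, 675, 0]) rotate([0, atan2(320, 600), 0]) cube([39, 41, 680]);
translate([733, 675, 0]) mirror([1, 0, 0]) rotate([0, atan2(320, 600), 0]) cube([39, 41, 680]);


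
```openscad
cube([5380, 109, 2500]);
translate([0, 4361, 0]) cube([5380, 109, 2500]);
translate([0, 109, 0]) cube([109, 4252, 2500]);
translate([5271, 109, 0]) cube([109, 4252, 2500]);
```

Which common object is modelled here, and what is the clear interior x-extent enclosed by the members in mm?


A house (or room) frame. The interior width is 5162 mm.

Four 2500 mm walls enclosing a rectangle with no floor or roof — a room or house frame. Outside width is 5380 mm and wall thickness is 109 mm, so the interior width is 5380 − 2 × 109 = 5162 mm.


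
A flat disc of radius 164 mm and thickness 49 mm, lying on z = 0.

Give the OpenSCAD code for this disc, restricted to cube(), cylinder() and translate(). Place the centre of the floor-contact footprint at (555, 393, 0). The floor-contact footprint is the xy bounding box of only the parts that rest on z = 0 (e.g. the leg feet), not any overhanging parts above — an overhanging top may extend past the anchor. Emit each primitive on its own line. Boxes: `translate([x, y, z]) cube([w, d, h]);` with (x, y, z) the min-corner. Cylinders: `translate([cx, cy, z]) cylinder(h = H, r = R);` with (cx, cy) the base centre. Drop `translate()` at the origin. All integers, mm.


translate([555, 393, 0]) cylinder(h = 49, r = 164);


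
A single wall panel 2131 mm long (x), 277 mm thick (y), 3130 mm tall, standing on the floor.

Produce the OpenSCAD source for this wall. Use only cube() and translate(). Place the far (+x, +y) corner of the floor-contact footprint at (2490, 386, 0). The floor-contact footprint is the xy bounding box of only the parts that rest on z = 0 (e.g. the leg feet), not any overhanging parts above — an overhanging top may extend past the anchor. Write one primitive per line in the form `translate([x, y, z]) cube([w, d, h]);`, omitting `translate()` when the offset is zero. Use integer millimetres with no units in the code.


translate([359, 109, 0]) cube([2131, 277, 3130]);


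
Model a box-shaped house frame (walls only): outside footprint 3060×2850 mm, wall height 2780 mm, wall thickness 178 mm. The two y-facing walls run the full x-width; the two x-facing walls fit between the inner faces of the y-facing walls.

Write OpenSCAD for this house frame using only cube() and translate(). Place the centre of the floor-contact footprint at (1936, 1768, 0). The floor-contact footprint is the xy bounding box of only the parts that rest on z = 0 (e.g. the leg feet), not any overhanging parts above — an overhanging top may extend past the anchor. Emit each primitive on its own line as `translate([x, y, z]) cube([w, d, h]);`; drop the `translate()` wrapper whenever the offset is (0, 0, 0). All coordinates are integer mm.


translate([406, 343, 0]) cube([3060, 178, 2780]);
translate([406, 3015, 0]) cube([3060, 178, 2780]);
translate([406, 521, 0]) cube([178, 2494, 2780]);
translate([3288, 521, 0]) cube([178, 2494, 2780]);


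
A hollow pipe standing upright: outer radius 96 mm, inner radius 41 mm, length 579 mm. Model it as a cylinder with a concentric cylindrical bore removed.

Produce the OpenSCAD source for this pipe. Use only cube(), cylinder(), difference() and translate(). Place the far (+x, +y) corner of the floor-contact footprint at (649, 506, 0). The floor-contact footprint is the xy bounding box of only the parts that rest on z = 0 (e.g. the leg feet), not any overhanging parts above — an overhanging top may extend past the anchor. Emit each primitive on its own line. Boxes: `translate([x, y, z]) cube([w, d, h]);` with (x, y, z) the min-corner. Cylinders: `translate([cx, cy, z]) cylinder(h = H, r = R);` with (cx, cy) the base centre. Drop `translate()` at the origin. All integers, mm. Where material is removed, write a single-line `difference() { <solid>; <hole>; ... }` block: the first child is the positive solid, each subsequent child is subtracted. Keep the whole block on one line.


difference() { translate([553, 410, 0]) cylinder(h = 579, r = 96); translate([553, 410, 0]) cylinder(h = 579, r = 41); }


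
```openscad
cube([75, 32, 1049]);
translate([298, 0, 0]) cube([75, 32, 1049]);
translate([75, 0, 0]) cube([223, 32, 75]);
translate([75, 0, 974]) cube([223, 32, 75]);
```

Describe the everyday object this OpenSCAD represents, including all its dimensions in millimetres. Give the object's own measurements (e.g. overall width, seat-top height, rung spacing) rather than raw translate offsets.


A rectangular picture frame lying in the x–z plane (depth along y). The opening is 223 mm wide (x) by 899 mm tall (z), surrounded by a border 75 mm wide on all four sides. The frame is 32 mm deep and is made of two full-height vertical stiles with two horizontal rails fitted between them.


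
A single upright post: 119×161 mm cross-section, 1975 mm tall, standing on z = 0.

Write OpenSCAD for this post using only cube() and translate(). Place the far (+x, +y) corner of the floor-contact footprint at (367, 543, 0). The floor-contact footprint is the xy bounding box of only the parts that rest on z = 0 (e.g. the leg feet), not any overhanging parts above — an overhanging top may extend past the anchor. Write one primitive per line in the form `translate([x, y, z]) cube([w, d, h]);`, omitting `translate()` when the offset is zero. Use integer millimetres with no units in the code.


translate([248, 382, 0]) cube([119, 161, 1975]);


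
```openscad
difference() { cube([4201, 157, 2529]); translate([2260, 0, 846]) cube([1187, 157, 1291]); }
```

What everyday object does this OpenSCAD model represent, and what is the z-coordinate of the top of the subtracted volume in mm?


A wall with a window opening. The window head height is 2137 mm.

A wall with a rectangular opening subtracted — a window. Sill at z = 846, opening 1291 mm tall, so the head is at 846 + 1291 = 2137 mm.


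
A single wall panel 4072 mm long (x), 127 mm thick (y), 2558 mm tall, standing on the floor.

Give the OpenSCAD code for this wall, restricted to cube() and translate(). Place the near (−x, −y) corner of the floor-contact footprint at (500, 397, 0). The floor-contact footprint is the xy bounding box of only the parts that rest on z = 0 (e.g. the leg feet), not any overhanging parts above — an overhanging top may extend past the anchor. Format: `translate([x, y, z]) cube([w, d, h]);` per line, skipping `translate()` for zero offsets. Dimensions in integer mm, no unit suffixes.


translate([500, 397, 0]) cube([4072, 127, 2558]);


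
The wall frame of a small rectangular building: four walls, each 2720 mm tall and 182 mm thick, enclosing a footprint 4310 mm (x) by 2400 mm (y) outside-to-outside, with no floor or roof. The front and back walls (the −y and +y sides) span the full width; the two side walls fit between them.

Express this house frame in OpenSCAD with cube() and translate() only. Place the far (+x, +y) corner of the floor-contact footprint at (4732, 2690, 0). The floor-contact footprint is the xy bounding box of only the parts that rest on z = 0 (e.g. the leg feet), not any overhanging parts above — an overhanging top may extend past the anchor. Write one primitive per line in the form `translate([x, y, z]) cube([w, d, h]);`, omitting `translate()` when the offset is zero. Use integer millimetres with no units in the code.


translate([422, 290, 0]) cube([4310, 182, 2720]);
translate([422, 2508, 0]) cube([4310, 182, 2720]);
translate([422, 472, 0]) cube([182, 2036, 2720]);
translate([4550, 472, 0]) cube([182, 2036, 2720]);


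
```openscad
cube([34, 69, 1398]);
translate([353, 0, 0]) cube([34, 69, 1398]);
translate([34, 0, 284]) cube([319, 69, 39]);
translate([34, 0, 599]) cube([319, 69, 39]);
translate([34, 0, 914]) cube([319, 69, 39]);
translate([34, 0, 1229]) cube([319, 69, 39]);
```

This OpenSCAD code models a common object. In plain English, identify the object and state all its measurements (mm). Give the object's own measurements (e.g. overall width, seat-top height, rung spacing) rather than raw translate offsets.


A straight ladder. Two 34×69 mm vertical rails, 1398 mm tall, stand 387 mm apart (outside-to-outside) with their front faces coplanar on the −y side. 4 rungs, each 69 mm deep and 39 mm tall, span between the inner faces of the rails, front faces flush with the rails. The lowest rung's underside is at z = 284 mm and rungs are spaced 315 mm apart (underside to underside).


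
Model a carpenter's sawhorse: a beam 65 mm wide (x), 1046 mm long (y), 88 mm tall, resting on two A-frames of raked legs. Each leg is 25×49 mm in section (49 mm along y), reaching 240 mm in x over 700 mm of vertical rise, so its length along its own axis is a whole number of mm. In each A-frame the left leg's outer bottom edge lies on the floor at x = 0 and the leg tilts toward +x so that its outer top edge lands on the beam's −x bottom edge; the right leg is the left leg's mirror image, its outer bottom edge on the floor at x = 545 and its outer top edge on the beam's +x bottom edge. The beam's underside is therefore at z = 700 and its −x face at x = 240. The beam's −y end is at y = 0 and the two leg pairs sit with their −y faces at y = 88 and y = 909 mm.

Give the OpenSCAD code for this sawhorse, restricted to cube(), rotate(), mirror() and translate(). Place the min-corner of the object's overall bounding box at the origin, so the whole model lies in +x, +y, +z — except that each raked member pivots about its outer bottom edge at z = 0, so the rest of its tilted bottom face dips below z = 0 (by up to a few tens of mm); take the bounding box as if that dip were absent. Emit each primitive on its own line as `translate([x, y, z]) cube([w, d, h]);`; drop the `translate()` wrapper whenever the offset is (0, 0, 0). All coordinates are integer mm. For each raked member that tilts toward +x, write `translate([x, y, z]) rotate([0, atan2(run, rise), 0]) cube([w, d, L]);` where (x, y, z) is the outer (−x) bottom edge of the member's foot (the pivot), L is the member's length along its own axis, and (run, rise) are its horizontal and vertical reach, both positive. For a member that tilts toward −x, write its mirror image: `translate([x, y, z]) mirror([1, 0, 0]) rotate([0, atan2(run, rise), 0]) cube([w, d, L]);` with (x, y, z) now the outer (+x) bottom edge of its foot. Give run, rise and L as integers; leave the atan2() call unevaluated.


translate([240, 0, 700]) cube([65, 1046, 88]);
translate([0, 88, 0]) rotate([0, atan2(240, 700), 0]) cube([25, 49, 740]);
translate([545, 88, 0]) mirror([1, 0, 0]) rotate([0, atan2(240, 700), 0]) cube([25, 49, 740]);
translate([0, 909, 0]) rotate([0, atan2(240, 700), 0]) cube([25, 49, 740]);
translate([545, 909, 0]) mirror([1, 0, 0]) rotate([0, atan2(240, 700), 0]) cube([25, 49, 740]);


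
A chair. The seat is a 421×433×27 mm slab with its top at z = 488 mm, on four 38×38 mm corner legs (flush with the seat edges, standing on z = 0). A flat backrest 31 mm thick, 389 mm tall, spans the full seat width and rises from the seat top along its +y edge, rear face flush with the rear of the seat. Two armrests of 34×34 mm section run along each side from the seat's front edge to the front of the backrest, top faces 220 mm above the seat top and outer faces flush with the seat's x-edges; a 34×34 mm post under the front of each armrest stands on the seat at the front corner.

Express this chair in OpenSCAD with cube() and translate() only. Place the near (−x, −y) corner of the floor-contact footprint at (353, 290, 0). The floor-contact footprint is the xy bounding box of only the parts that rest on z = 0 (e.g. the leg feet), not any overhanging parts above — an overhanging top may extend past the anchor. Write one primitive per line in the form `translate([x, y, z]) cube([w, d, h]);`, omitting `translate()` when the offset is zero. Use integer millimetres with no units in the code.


// leg_h = 488 - 27 = 461
// arm post h = 220 - 34 = 186
translate([353, 290, 461]) cube([421, 433, 27]);
translate([353, 290, 0]) cube([38, 38, 461]);
translate([736, 290, 0]) cube([38, 38, 461]);
translate([353, 685, 0]) cube([38, 38, 461]);
translate([736, 685, 0]) cube([38, 38, 461]);
translate([353, 692, 488]) cube([421, 31, 389]);
translate([353, 290, 674]) cube([34, 402, 34]);
translate([740, 290, 674]) cube([34, 402, 34]);
translate([353, 290, 488]) cube([34, 34, 186]);
translate([740, 290, 488]) cube([34, 34, 186]);


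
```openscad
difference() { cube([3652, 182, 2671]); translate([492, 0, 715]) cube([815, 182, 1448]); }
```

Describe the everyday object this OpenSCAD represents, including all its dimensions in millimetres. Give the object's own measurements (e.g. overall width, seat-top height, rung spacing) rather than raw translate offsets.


A wall 3652 mm long (x), 182 mm thick (y), 2671 mm tall, with a rectangular window opening cut through it. The opening is 815 mm wide and 1448 mm tall; its sill is at z = 715 mm and its near (−x) edge is 492 mm from the wall's −x end. The opening passes through the full wall thickness.


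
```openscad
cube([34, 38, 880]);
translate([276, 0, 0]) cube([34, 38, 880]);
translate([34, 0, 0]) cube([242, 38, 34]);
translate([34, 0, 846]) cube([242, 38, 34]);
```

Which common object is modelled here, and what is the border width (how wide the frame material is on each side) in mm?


A picture frame. The border width is 34 mm.

Four thin pieces enclosing a rectangular opening — a picture frame. The two full-height stiles are 880 mm tall; the top rail sits at z = 846 and is 34 mm tall, so the border above the opening is 880 − 846 = 34 mm, matching the stile x-width.


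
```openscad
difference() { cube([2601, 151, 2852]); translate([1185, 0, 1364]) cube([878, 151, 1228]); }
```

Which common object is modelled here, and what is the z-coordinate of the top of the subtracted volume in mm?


A wall with a window opening. The window head height is 2592 mm.

A wall with a rectangular opening subtracted — a window. Sill at z = 1364, opening 1228 mm tall, so the head is at 1364 + 1228 = 2592 mm.
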